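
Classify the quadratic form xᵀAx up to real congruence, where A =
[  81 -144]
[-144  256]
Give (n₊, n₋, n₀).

Answer: (1, 0, 1)

Derivation:
step 0: pivot 81 → sign +
step 1: row/col 1 already zero → sign 0
signature = (1, 0, 1)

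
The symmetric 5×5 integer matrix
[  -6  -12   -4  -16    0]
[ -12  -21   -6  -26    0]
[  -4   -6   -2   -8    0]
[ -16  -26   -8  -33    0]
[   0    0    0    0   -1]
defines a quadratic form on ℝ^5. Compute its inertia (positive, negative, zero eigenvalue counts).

Answer: (2, 3, 0)

Derivation:
step 0: pivot -6 → sign −
step 1: pivot 3 → sign +
step 2: pivot -2/3 → sign −
step 3: pivot 1/3 → sign +
step 4: pivot -1 → sign −
signature = (2, 3, 0)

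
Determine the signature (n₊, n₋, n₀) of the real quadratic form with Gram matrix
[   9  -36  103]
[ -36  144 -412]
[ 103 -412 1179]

Answer: (2, 0, 1)

Derivation:
step 0: pivot 9 → sign +
step 1: pivot 2/9 → sign +
step 2: row/col 2 already zero → sign 0
signature = (2, 0, 1)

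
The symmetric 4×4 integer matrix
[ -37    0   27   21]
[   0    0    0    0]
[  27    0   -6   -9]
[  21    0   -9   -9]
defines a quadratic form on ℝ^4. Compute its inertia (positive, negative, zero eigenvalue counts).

Answer: (1, 1, 2)

Derivation:
step 0: pivot -37 → sign −
step 1: pivot 507/37 → sign +
step 2: row/col 2 already zero → sign 0
step 3: row/col 3 already zero → sign 0
signature = (1, 1, 2)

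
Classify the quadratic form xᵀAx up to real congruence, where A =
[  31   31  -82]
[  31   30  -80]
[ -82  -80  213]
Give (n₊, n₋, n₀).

Answer: (2, 1, 0)

Derivation:
step 0: pivot 31 → sign +
step 1: pivot -1 → sign −
step 2: pivot 3/31 → sign +
signature = (2, 1, 0)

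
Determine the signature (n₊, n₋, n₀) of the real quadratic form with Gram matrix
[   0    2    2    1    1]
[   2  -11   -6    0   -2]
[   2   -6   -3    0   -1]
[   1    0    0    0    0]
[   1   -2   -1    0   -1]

step 0: pivot -11 → sign −
step 1: pivot 4/11 → sign +
step 2: pivot -2 → sign −
step 3: pivot 3/8 → sign +
step 4: pivot -2/3 → sign −
signature = (2, 3, 0)

Answer: (2, 3, 0)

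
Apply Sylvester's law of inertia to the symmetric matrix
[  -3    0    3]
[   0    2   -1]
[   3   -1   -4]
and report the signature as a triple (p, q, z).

step 0: pivot -3 → sign −
step 1: pivot 2 → sign +
step 2: pivot -3/2 → sign −
signature = (1, 2, 0)

Answer: (1, 2, 0)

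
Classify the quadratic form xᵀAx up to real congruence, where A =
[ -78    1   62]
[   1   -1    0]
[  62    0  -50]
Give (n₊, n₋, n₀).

Answer: (0, 3, 0)

Derivation:
step 0: pivot -78 → sign −
step 1: pivot -77/78 → sign −
step 2: pivot -6/77 → sign −
signature = (0, 3, 0)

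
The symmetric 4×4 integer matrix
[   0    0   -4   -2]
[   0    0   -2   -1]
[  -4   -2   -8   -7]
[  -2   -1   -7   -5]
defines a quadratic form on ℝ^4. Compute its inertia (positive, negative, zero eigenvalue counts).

step 0: pivot -8 → sign −
step 1: pivot 1/2 → sign +
step 2: row/col 2 already zero → sign 0
step 3: row/col 3 already zero → sign 0
signature = (1, 1, 2)

Answer: (1, 1, 2)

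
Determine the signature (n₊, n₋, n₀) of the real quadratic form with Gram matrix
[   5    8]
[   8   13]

step 0: pivot 5 → sign +
step 1: pivot 1/5 → sign +
signature = (2, 0, 0)

Answer: (2, 0, 0)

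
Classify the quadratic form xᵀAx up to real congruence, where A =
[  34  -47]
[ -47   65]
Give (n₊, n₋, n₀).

step 0: pivot 34 → sign +
step 1: pivot 1/34 → sign +
signature = (2, 0, 0)

Answer: (2, 0, 0)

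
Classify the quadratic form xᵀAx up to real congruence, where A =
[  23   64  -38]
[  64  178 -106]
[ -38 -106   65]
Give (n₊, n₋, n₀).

Answer: (2, 1, 0)

Derivation:
step 0: pivot 23 → sign +
step 1: pivot -2/23 → sign −
step 2: pivot 3 → sign +
signature = (2, 1, 0)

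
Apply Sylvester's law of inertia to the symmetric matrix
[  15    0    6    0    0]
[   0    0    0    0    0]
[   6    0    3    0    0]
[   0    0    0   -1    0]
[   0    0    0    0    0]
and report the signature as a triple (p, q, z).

step 0: pivot 15 → sign +
step 1: pivot 3/5 → sign +
step 2: pivot -1 → sign −
step 3: row/col 3 already zero → sign 0
step 4: row/col 4 already zero → sign 0
signature = (2, 1, 2)

Answer: (2, 1, 2)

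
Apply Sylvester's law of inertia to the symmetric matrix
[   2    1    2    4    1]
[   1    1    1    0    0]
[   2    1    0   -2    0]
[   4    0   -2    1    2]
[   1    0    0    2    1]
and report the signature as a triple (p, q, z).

Answer: (4, 1, 0)

Derivation:
step 0: pivot 2 → sign +
step 1: pivot 1/2 → sign +
step 2: pivot -2 → sign −
step 3: pivot 3 → sign +
step 4: pivot 1/6 → sign +
signature = (4, 1, 0)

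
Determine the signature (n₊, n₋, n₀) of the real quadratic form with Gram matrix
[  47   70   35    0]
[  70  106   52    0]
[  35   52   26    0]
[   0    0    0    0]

step 0: pivot 47 → sign +
step 1: pivot 82/47 → sign +
step 2: pivot -3/41 → sign −
step 3: row/col 3 already zero → sign 0
signature = (2, 1, 1)

Answer: (2, 1, 1)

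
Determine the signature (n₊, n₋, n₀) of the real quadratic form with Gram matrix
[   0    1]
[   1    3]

step 0: pivot 3 → sign +
step 1: pivot -1/3 → sign −
signature = (1, 1, 0)

Answer: (1, 1, 0)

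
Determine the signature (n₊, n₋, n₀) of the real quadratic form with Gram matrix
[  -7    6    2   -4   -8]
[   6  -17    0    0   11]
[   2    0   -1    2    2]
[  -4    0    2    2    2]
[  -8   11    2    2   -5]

Answer: (2, 3, 0)

Derivation:
step 0: pivot -7 → sign −
step 1: pivot -83/7 → sign −
step 2: pivot -15/83 → sign −
step 3: pivot 6 → sign +
step 4: pivot 2/15 → sign +
signature = (2, 3, 0)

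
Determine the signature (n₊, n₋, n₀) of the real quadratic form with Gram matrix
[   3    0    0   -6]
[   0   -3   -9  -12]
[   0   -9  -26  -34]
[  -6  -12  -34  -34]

step 0: pivot 3 → sign +
step 1: pivot -3 → sign −
step 2: pivot 1 → sign +
step 3: pivot -2 → sign −
signature = (2, 2, 0)

Answer: (2, 2, 0)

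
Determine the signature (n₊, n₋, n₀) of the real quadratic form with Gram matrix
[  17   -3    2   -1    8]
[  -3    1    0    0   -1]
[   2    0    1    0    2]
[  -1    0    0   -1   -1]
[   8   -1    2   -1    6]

Answer: (4, 1, 0)

Derivation:
step 0: pivot 17 → sign +
step 1: pivot 8/17 → sign +
step 2: pivot 1/2 → sign +
step 3: pivot -5/4 → sign −
step 4: pivot 6/5 → sign +
signature = (4, 1, 0)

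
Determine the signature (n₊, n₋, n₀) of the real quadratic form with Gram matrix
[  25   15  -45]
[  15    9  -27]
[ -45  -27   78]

step 0: pivot 25 → sign +
step 1: pivot -3 → sign −
step 2: row/col 2 already zero → sign 0
signature = (1, 1, 1)

Answer: (1, 1, 1)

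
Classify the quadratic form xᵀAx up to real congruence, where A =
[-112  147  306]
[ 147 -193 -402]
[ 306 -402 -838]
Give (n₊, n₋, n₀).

Answer: (1, 2, 0)

Derivation:
step 0: pivot -112 → sign −
step 1: pivot -1/16 → sign −
step 2: pivot 2/7 → sign +
signature = (1, 2, 0)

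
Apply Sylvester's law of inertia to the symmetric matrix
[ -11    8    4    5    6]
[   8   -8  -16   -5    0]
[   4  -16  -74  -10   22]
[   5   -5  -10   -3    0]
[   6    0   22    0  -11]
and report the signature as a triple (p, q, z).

Answer: (3, 2, 0)

Derivation:
step 0: pivot -11 → sign −
step 1: pivot -24/11 → sign −
step 2: pivot 6 → sign +
step 3: pivot 1/8 → sign +
step 4: pivot 1/3 → sign +
signature = (3, 2, 0)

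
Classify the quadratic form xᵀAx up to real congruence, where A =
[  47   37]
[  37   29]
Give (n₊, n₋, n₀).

Answer: (1, 1, 0)

Derivation:
step 0: pivot 47 → sign +
step 1: pivot -6/47 → sign −
signature = (1, 1, 0)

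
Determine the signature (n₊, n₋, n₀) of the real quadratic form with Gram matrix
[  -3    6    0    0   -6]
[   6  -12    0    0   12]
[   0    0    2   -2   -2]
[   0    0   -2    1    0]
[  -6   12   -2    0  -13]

step 0: pivot -3 → sign −
step 1: pivot 2 → sign +
step 2: pivot -1 → sign −
step 3: pivot 1 → sign +
step 4: row/col 4 already zero → sign 0
signature = (2, 2, 1)

Answer: (2, 2, 1)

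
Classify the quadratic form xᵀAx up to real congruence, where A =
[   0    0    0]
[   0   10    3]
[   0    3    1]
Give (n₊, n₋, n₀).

Answer: (2, 0, 1)

Derivation:
step 0: pivot 10 → sign +
step 1: pivot 1/10 → sign +
step 2: row/col 2 already zero → sign 0
signature = (2, 0, 1)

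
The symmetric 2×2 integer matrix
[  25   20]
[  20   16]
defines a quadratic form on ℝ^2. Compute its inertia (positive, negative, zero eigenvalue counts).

step 0: pivot 25 → sign +
step 1: row/col 1 already zero → sign 0
signature = (1, 0, 1)

Answer: (1, 0, 1)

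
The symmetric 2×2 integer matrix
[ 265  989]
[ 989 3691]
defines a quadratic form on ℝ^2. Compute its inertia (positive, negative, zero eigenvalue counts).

step 0: pivot 265 → sign +
step 1: pivot -6/265 → sign −
signature = (1, 1, 0)

Answer: (1, 1, 0)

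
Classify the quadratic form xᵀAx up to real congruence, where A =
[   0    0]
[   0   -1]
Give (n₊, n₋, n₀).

step 0: pivot -1 → sign −
step 1: row/col 1 already zero → sign 0
signature = (0, 1, 1)

Answer: (0, 1, 1)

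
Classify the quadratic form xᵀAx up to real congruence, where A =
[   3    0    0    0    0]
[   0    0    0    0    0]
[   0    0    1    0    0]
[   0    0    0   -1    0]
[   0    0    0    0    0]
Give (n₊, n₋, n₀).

step 0: pivot 3 → sign +
step 1: pivot 1 → sign +
step 2: pivot -1 → sign −
step 3: row/col 3 already zero → sign 0
step 4: row/col 4 already zero → sign 0
signature = (2, 1, 2)

Answer: (2, 1, 2)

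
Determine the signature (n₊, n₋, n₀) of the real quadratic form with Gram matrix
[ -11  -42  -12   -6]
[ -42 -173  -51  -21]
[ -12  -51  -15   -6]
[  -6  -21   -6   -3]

step 0: pivot -11 → sign −
step 1: pivot -139/11 → sign −
step 2: pivot 30/139 → sign +
step 3: pivot 3/10 → sign +
signature = (2, 2, 0)

Answer: (2, 2, 0)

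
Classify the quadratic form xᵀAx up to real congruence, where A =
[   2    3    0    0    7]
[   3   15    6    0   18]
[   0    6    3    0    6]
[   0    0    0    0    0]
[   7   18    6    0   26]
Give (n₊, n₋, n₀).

Answer: (3, 1, 1)

Derivation:
step 0: pivot 2 → sign +
step 1: pivot 21/2 → sign +
step 2: pivot -3/7 → sign −
step 3: pivot 3 → sign +
step 4: row/col 4 already zero → sign 0
signature = (3, 1, 1)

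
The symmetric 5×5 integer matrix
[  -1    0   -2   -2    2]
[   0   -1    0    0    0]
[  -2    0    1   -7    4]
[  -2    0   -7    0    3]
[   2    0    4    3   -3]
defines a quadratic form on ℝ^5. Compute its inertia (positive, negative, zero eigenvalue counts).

step 0: pivot -1 → sign −
step 1: pivot -1 → sign −
step 2: pivot 5 → sign +
step 3: pivot 11/5 → sign +
step 4: pivot 6/11 → sign +
signature = (3, 2, 0)

Answer: (3, 2, 0)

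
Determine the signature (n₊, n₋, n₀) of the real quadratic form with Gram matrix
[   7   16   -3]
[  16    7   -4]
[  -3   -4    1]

Answer: (1, 2, 0)

Derivation:
step 0: pivot 7 → sign +
step 1: pivot -207/7 → sign −
step 2: pivot -2/207 → sign −
signature = (1, 2, 0)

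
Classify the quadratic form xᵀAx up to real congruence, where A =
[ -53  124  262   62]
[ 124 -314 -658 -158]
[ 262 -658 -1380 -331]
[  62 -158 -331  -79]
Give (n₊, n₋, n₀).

step 0: pivot -53 → sign −
step 1: pivot -1266/53 → sign −
step 2: pivot 10/633 → sign +
step 3: pivot -3/10 → sign −
signature = (1, 3, 0)

Answer: (1, 3, 0)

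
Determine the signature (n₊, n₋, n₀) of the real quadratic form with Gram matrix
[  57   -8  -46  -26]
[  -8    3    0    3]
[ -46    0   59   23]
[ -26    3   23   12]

step 0: pivot 57 → sign +
step 1: pivot 107/57 → sign +
step 2: pivot -35/107 → sign −
step 3: pivot 2/35 → sign +
signature = (3, 1, 0)

Answer: (3, 1, 0)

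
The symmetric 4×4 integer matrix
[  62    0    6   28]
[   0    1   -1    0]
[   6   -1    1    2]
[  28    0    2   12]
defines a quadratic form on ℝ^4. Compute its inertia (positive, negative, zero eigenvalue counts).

Answer: (3, 1, 0)

Derivation:
step 0: pivot 62 → sign +
step 1: pivot 1 → sign +
step 2: pivot -18/31 → sign −
step 3: pivot 2/9 → sign +
signature = (3, 1, 0)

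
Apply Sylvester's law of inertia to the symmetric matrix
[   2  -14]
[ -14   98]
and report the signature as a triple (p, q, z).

step 0: pivot 2 → sign +
step 1: row/col 1 already zero → sign 0
signature = (1, 0, 1)

Answer: (1, 0, 1)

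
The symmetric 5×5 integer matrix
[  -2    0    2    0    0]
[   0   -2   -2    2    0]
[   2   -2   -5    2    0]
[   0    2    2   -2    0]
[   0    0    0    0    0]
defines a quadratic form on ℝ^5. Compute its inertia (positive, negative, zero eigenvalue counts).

Answer: (0, 3, 2)

Derivation:
step 0: pivot -2 → sign −
step 1: pivot -2 → sign −
step 2: pivot -1 → sign −
step 3: row/col 3 already zero → sign 0
step 4: row/col 4 already zero → sign 0
signature = (0, 3, 2)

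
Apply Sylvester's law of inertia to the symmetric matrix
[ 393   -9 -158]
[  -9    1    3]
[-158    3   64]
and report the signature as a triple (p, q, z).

Answer: (2, 1, 0)

Derivation:
step 0: pivot 393 → sign +
step 1: pivot 104/131 → sign +
step 2: pivot -1/312 → sign −
signature = (2, 1, 0)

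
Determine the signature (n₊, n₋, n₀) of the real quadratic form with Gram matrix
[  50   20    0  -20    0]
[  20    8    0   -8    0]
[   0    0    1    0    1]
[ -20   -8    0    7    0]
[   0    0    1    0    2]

Answer: (3, 1, 1)

Derivation:
step 0: pivot 50 → sign +
step 1: pivot 1 → sign +
step 2: pivot -1 → sign −
step 3: pivot 1 → sign +
step 4: row/col 4 already zero → sign 0
signature = (3, 1, 1)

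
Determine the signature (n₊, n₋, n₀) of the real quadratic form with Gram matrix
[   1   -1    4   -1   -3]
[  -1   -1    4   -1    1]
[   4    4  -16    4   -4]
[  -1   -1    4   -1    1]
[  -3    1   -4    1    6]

step 0: pivot 1 → sign +
step 1: pivot -2 → sign −
step 2: pivot -1 → sign −
step 3: row/col 3 already zero → sign 0
step 4: row/col 4 already zero → sign 0
signature = (1, 2, 2)

Answer: (1, 2, 2)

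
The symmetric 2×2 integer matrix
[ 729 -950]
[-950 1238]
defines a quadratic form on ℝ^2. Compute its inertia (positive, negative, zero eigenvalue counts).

step 0: pivot 729 → sign +
step 1: pivot 2/729 → sign +
signature = (2, 0, 0)

Answer: (2, 0, 0)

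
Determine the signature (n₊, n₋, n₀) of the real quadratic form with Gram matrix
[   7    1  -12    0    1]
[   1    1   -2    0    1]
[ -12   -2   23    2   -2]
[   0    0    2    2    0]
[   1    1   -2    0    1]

step 0: pivot 7 → sign +
step 1: pivot 6/7 → sign +
step 2: pivot 7/3 → sign +
step 3: pivot 2/7 → sign +
step 4: row/col 4 already zero → sign 0
signature = (4, 0, 1)

Answer: (4, 0, 1)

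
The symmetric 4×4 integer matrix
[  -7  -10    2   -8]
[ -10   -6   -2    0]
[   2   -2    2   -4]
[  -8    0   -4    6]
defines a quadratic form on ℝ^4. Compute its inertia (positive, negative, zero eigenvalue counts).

Answer: (1, 2, 1)

Derivation:
step 0: pivot -7 → sign −
step 1: pivot 58/7 → sign +
step 2: pivot -8/29 → sign −
step 3: row/col 3 already zero → sign 0
signature = (1, 2, 1)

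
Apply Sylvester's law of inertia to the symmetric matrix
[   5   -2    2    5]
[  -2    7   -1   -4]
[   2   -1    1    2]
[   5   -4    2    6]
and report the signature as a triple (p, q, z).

step 0: pivot 5 → sign +
step 1: pivot 31/5 → sign +
step 2: pivot 6/31 → sign +
step 3: pivot 1/3 → sign +
signature = (4, 0, 0)

Answer: (4, 0, 0)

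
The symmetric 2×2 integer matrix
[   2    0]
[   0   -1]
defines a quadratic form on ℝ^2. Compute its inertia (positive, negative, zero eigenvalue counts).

Answer: (1, 1, 0)

Derivation:
step 0: pivot 2 → sign +
step 1: pivot -1 → sign −
signature = (1, 1, 0)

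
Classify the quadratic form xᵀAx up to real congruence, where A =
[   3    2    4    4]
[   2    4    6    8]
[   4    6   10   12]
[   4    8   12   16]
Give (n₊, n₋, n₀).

step 0: pivot 3 → sign +
step 1: pivot 8/3 → sign +
step 2: pivot 1/2 → sign +
step 3: row/col 3 already zero → sign 0
signature = (3, 0, 1)

Answer: (3, 0, 1)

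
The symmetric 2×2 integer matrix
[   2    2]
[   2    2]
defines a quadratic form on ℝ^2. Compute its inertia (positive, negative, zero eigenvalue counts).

Answer: (1, 0, 1)

Derivation:
step 0: pivot 2 → sign +
step 1: row/col 1 already zero → sign 0
signature = (1, 0, 1)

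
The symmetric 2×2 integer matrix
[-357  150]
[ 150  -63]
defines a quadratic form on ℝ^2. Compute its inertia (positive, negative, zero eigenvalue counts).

step 0: pivot -357 → sign −
step 1: pivot 3/119 → sign +
signature = (1, 1, 0)

Answer: (1, 1, 0)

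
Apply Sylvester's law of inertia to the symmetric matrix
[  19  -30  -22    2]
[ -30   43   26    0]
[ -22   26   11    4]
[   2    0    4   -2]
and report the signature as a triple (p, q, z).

step 0: pivot 19 → sign +
step 1: pivot -83/19 → sign −
step 2: pivot 3 → sign +
step 3: pivot 6/83 → sign +
signature = (3, 1, 0)

Answer: (3, 1, 0)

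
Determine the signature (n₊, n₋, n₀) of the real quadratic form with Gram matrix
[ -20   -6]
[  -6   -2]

Answer: (0, 2, 0)

Derivation:
step 0: pivot -20 → sign −
step 1: pivot -1/5 → sign −
signature = (0, 2, 0)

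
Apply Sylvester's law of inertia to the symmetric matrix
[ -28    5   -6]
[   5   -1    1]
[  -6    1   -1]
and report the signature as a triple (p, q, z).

Answer: (1, 2, 0)

Derivation:
step 0: pivot -28 → sign −
step 1: pivot -3/28 → sign −
step 2: pivot 1/3 → sign +
signature = (1, 2, 0)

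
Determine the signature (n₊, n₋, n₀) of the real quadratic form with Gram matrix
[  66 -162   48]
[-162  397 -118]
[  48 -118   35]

Answer: (2, 1, 0)

Derivation:
step 0: pivot 66 → sign +
step 1: pivot -7/11 → sign −
step 2: pivot 1/7 → sign +
signature = (2, 1, 0)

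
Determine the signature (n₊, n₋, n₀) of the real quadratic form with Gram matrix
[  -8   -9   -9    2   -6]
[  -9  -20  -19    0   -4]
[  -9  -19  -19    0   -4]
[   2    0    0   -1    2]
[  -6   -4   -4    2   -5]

step 0: pivot -8 → sign −
step 1: pivot -79/8 → sign −
step 2: pivot -71/79 → sign −
step 3: pivot 5/71 → sign +
step 4: pivot -1/5 → sign −
signature = (1, 4, 0)

Answer: (1, 4, 0)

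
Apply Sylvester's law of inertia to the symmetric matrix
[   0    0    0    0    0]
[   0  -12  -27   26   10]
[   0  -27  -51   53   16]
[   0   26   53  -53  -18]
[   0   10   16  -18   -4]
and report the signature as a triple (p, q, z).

step 0: pivot -12 → sign −
step 1: pivot 39/4 → sign +
step 2: pivot 3/13 → sign +
step 3: row/col 3 already zero → sign 0
step 4: row/col 4 already zero → sign 0
signature = (2, 1, 2)

Answer: (2, 1, 2)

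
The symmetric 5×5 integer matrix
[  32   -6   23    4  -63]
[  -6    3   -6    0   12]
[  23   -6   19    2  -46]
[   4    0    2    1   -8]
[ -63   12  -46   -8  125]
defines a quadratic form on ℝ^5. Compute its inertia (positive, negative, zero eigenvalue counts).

Answer: (4, 0, 1)

Derivation:
step 0: pivot 32 → sign +
step 1: pivot 15/8 → sign +
step 2: pivot 19/20 → sign +
step 3: pivot 3/19 → sign +
step 4: row/col 4 already zero → sign 0
signature = (4, 0, 1)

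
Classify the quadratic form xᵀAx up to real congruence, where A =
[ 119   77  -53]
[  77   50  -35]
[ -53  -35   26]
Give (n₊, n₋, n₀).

Answer: (2, 1, 0)

Derivation:
step 0: pivot 119 → sign +
step 1: pivot 3/17 → sign +
step 2: pivot -3/7 → sign −
signature = (2, 1, 0)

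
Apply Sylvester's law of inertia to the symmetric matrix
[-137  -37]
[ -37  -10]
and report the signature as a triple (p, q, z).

step 0: pivot -137 → sign −
step 1: pivot -1/137 → sign −
signature = (0, 2, 0)

Answer: (0, 2, 0)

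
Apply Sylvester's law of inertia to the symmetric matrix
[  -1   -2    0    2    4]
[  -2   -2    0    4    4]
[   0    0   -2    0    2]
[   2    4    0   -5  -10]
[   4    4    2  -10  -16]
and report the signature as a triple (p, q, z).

step 0: pivot -1 → sign −
step 1: pivot 2 → sign +
step 2: pivot -2 → sign −
step 3: pivot -1 → sign −
step 4: pivot -2 → sign −
signature = (1, 4, 0)

Answer: (1, 4, 0)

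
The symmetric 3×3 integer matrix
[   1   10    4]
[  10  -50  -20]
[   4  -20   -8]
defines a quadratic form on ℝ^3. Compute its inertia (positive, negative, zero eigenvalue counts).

step 0: pivot 1 → sign +
step 1: pivot -150 → sign −
step 2: row/col 2 already zero → sign 0
signature = (1, 1, 1)

Answer: (1, 1, 1)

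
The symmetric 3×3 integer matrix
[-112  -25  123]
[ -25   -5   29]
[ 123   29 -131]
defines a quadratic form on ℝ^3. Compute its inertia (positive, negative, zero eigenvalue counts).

step 0: pivot -112 → sign −
step 1: pivot 65/112 → sign +
step 2: pivot -2/65 → sign −
signature = (1, 2, 0)

Answer: (1, 2, 0)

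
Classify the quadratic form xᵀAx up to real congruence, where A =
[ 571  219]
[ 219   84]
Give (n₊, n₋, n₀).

Answer: (2, 0, 0)

Derivation:
step 0: pivot 571 → sign +
step 1: pivot 3/571 → sign +
signature = (2, 0, 0)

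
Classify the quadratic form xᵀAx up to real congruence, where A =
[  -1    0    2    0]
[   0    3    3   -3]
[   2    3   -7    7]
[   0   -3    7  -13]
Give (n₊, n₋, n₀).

Answer: (2, 2, 0)

Derivation:
step 0: pivot -1 → sign −
step 1: pivot 3 → sign +
step 2: pivot -6 → sign −
step 3: pivot 2/3 → sign +
signature = (2, 2, 0)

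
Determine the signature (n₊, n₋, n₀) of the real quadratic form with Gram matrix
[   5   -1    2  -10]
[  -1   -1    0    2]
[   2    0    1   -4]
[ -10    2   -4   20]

step 0: pivot 5 → sign +
step 1: pivot -6/5 → sign −
step 2: pivot 1/3 → sign +
step 3: row/col 3 already zero → sign 0
signature = (2, 1, 1)

Answer: (2, 1, 1)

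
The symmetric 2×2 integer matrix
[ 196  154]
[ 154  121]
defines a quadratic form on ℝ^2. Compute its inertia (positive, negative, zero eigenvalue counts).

Answer: (1, 0, 1)

Derivation:
step 0: pivot 196 → sign +
step 1: row/col 1 already zero → sign 0
signature = (1, 0, 1)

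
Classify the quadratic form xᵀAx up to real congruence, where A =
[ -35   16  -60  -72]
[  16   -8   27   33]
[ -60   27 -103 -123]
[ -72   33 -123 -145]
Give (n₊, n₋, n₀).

Answer: (2, 2, 0)

Derivation:
step 0: pivot -35 → sign −
step 1: pivot -24/35 → sign −
step 2: pivot 1/8 → sign +
step 3: pivot 2 → sign +
signature = (2, 2, 0)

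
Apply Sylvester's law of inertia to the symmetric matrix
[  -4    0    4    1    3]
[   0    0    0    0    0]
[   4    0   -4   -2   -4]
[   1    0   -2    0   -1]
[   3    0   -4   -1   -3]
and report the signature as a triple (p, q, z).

Answer: (1, 2, 2)

Derivation:
step 0: pivot -4 → sign −
step 1: pivot 1/4 → sign +
step 2: pivot -4 → sign −
step 3: row/col 3 already zero → sign 0
step 4: row/col 4 already zero → sign 0
signature = (1, 2, 2)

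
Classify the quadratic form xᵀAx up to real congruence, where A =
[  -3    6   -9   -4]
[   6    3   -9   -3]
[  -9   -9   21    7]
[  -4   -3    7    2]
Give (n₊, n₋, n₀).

Answer: (2, 2, 0)

Derivation:
step 0: pivot -3 → sign −
step 1: pivot 15 → sign +
step 2: pivot -3/5 → sign −
step 3: pivot 1/3 → sign +
signature = (2, 2, 0)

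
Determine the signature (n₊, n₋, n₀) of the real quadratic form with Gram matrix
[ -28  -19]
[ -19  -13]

Answer: (0, 2, 0)

Derivation:
step 0: pivot -28 → sign −
step 1: pivot -3/28 → sign −
signature = (0, 2, 0)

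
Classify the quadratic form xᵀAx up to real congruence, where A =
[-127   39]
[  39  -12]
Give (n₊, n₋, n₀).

step 0: pivot -127 → sign −
step 1: pivot -3/127 → sign −
signature = (0, 2, 0)

Answer: (0, 2, 0)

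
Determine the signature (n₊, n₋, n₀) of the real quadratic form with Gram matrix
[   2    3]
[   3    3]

Answer: (1, 1, 0)

Derivation:
step 0: pivot 2 → sign +
step 1: pivot -3/2 → sign −
signature = (1, 1, 0)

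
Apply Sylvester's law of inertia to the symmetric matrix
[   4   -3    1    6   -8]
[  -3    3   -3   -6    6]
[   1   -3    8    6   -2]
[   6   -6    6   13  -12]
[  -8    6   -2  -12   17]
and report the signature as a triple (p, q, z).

Answer: (5, 0, 0)

Derivation:
step 0: pivot 4 → sign +
step 1: pivot 3/4 → sign +
step 2: pivot 1 → sign +
step 3: pivot 1 → sign +
step 4: pivot 1 → sign +
signature = (5, 0, 0)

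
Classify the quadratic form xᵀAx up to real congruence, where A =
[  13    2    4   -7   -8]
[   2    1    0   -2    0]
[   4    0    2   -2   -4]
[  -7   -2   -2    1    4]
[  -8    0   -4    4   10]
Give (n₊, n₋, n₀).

Answer: (4, 1, 0)

Derivation:
step 0: pivot 13 → sign +
step 1: pivot 9/13 → sign +
step 2: pivot 2/9 → sign +
step 3: pivot -6 → sign −
step 4: pivot 2 → sign +
signature = (4, 1, 0)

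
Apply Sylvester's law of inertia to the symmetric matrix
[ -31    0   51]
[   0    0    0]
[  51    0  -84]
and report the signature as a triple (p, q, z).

step 0: pivot -31 → sign −
step 1: pivot -3/31 → sign −
step 2: row/col 2 already zero → sign 0
signature = (0, 2, 1)

Answer: (0, 2, 1)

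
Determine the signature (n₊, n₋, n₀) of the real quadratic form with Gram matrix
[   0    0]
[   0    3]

step 0: pivot 3 → sign +
step 1: row/col 1 already zero → sign 0
signature = (1, 0, 1)

Answer: (1, 0, 1)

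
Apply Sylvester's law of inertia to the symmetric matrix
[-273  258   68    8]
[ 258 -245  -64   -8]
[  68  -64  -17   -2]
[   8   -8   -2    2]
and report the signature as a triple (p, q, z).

Answer: (1, 3, 0)

Derivation:
step 0: pivot -273 → sign −
step 1: pivot -107/91 → sign −
step 2: pivot -1/321 → sign −
step 3: pivot 6 → sign +
signature = (1, 3, 0)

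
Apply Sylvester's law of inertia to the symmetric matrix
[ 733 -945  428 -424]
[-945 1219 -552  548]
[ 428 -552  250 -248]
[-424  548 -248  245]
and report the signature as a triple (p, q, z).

Answer: (3, 1, 0)

Derivation:
step 0: pivot 733 → sign +
step 1: pivot 502/733 → sign +
step 2: pivot 6/251 → sign +
step 3: pivot -3 → sign −
signature = (3, 1, 0)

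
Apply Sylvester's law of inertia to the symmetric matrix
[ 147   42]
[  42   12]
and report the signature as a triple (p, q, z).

Answer: (1, 0, 1)

Derivation:
step 0: pivot 147 → sign +
step 1: row/col 1 already zero → sign 0
signature = (1, 0, 1)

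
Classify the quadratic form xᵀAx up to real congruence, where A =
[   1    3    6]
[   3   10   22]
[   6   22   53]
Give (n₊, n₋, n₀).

step 0: pivot 1 → sign +
step 1: pivot 1 → sign +
step 2: pivot 1 → sign +
signature = (3, 0, 0)

Answer: (3, 0, 0)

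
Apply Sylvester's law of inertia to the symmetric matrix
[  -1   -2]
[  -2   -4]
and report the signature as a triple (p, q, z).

step 0: pivot -1 → sign −
step 1: row/col 1 already zero → sign 0
signature = (0, 1, 1)

Answer: (0, 1, 1)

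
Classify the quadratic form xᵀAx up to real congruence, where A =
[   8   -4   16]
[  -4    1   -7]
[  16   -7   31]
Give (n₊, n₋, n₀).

Answer: (1, 1, 1)

Derivation:
step 0: pivot 8 → sign +
step 1: pivot -1 → sign −
step 2: row/col 2 already zero → sign 0
signature = (1, 1, 1)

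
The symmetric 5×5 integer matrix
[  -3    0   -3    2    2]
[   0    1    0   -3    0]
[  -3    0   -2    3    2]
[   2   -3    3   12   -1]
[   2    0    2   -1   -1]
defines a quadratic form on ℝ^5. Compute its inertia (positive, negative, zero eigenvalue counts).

step 0: pivot -3 → sign −
step 1: pivot 1 → sign +
step 2: pivot 1 → sign +
step 3: pivot 10/3 → sign +
step 4: pivot 3/10 → sign +
signature = (4, 1, 0)

Answer: (4, 1, 0)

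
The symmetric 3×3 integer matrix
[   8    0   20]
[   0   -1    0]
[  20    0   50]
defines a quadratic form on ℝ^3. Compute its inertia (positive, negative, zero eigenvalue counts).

Answer: (1, 1, 1)

Derivation:
step 0: pivot 8 → sign +
step 1: pivot -1 → sign −
step 2: row/col 2 already zero → sign 0
signature = (1, 1, 1)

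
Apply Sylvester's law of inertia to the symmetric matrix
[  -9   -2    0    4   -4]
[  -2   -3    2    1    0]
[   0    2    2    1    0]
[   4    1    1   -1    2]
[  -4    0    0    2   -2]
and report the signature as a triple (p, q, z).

Answer: (2, 3, 0)

Derivation:
step 0: pivot -9 → sign −
step 1: pivot -23/9 → sign −
step 2: pivot 82/23 → sign +
step 3: pivot 37/82 → sign +
step 4: pivot -2/37 → sign −
signature = (2, 3, 0)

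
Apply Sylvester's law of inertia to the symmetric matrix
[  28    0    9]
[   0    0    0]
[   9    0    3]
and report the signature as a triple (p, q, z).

step 0: pivot 28 → sign +
step 1: pivot 3/28 → sign +
step 2: row/col 2 already zero → sign 0
signature = (2, 0, 1)

Answer: (2, 0, 1)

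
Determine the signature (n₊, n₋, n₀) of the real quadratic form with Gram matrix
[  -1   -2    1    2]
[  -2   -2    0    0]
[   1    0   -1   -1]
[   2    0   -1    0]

step 0: pivot -1 → sign −
step 1: pivot 2 → sign +
step 2: pivot -2 → sign −
step 3: pivot 1/2 → sign +
signature = (2, 2, 0)

Answer: (2, 2, 0)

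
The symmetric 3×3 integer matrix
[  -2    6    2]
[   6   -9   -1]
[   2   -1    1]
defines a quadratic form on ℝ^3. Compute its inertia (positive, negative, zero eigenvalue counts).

Answer: (2, 1, 0)

Derivation:
step 0: pivot -2 → sign −
step 1: pivot 9 → sign +
step 2: pivot 2/9 → sign +
signature = (2, 1, 0)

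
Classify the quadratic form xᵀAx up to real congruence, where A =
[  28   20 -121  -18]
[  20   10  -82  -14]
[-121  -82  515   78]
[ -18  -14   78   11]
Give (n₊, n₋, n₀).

step 0: pivot 28 → sign +
step 1: pivot -30/7 → sign −
step 2: pivot -199/60 → sign −
step 3: pivot 3/199 → sign +
signature = (2, 2, 0)

Answer: (2, 2, 0)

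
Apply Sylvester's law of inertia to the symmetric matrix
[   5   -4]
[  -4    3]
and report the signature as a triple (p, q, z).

Answer: (1, 1, 0)

Derivation:
step 0: pivot 5 → sign +
step 1: pivot -1/5 → sign −
signature = (1, 1, 0)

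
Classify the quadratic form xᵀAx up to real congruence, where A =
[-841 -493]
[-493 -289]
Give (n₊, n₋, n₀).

step 0: pivot -841 → sign −
step 1: row/col 1 already zero → sign 0
signature = (0, 1, 1)

Answer: (0, 1, 1)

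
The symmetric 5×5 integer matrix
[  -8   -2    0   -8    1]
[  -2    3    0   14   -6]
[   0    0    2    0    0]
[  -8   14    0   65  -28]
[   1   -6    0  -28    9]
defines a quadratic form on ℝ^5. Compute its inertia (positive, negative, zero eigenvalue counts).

step 0: pivot -8 → sign −
step 1: pivot 7/2 → sign +
step 2: pivot 2 → sign +
step 3: pivot -1/7 → sign −
step 4: pivot -3/4 → sign −
signature = (2, 3, 0)

Answer: (2, 3, 0)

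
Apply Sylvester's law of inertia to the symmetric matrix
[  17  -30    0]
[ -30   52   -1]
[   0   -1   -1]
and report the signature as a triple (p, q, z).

Answer: (2, 1, 0)

Derivation:
step 0: pivot 17 → sign +
step 1: pivot -16/17 → sign −
step 2: pivot 1/16 → sign +
signature = (2, 1, 0)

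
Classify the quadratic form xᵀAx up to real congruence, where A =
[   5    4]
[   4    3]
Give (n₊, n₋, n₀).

Answer: (1, 1, 0)

Derivation:
step 0: pivot 5 → sign +
step 1: pivot -1/5 → sign −
signature = (1, 1, 0)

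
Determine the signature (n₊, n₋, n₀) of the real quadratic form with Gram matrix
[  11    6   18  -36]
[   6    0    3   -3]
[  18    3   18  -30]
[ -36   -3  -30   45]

step 0: pivot 11 → sign +
step 1: pivot -36/11 → sign −
step 2: pivot 11/4 → sign +
step 3: pivot -3/11 → sign −
signature = (2, 2, 0)

Answer: (2, 2, 0)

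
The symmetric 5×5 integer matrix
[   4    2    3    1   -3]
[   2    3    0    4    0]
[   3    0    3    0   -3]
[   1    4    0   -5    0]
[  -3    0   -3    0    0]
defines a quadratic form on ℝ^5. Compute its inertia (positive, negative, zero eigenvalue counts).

Answer: (2, 3, 0)

Derivation:
step 0: pivot 4 → sign +
step 1: pivot 2 → sign +
step 2: pivot -3/8 → sign −
step 3: pivot -2 → sign −
step 4: pivot -3 → sign −
signature = (2, 3, 0)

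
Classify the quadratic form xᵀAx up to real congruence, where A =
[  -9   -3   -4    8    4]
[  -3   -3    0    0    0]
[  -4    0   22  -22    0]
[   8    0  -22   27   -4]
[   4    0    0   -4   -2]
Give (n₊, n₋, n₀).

step 0: pivot -9 → sign −
step 1: pivot -2 → sign −
step 2: pivot 74/3 → sign +
step 3: pivot 273/37 → sign +
step 4: pivot 2/91 → sign +
signature = (3, 2, 0)

Answer: (3, 2, 0)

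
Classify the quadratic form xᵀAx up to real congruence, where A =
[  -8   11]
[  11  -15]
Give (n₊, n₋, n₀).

step 0: pivot -8 → sign −
step 1: pivot 1/8 → sign +
signature = (1, 1, 0)

Answer: (1, 1, 0)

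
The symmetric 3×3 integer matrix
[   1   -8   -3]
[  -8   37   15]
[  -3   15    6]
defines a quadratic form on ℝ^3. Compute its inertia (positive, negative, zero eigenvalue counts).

step 0: pivot 1 → sign +
step 1: pivot -27 → sign −
step 2: row/col 2 already zero → sign 0
signature = (1, 1, 1)

Answer: (1, 1, 1)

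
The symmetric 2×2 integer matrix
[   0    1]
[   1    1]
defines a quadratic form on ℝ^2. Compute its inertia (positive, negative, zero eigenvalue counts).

Answer: (1, 1, 0)

Derivation:
step 0: pivot 1 → sign +
step 1: pivot -1 → sign −
signature = (1, 1, 0)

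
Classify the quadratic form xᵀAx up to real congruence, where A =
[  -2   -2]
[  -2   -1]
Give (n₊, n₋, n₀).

step 0: pivot -2 → sign −
step 1: pivot 1 → sign +
signature = (1, 1, 0)

Answer: (1, 1, 0)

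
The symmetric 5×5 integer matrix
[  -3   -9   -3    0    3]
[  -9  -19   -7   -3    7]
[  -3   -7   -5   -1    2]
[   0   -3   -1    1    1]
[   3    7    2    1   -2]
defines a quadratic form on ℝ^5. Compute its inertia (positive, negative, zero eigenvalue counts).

step 0: pivot -3 → sign −
step 1: pivot 8 → sign +
step 2: pivot -5/2 → sign −
step 3: pivot -1/10 → sign −
step 4: pivot 3/2 → sign +
signature = (2, 3, 0)

Answer: (2, 3, 0)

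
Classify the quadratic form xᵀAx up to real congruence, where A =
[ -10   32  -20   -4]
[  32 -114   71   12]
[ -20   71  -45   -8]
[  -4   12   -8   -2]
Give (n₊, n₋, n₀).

Answer: (0, 4, 0)

Derivation:
step 0: pivot -10 → sign −
step 1: pivot -58/5 → sign −
step 2: pivot -45/58 → sign −
step 3: pivot -2/45 → sign −
signature = (0, 4, 0)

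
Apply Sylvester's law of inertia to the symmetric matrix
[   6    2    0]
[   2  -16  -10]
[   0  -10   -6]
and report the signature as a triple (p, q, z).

step 0: pivot 6 → sign +
step 1: pivot -50/3 → sign −
step 2: row/col 2 already zero → sign 0
signature = (1, 1, 1)

Answer: (1, 1, 1)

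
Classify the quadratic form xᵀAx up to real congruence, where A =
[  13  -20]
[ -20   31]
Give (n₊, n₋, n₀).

step 0: pivot 13 → sign +
step 1: pivot 3/13 → sign +
signature = (2, 0, 0)

Answer: (2, 0, 0)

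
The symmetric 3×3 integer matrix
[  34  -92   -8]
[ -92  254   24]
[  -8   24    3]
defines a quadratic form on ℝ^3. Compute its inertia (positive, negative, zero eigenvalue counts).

step 0: pivot 34 → sign +
step 1: pivot 86/17 → sign +
step 2: pivot 1/43 → sign +
signature = (3, 0, 0)

Answer: (3, 0, 0)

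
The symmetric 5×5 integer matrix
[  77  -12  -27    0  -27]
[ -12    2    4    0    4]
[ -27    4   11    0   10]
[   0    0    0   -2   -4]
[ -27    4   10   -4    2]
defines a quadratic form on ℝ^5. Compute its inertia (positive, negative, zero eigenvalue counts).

Answer: (4, 1, 0)

Derivation:
step 0: pivot 77 → sign +
step 1: pivot 10/77 → sign +
step 2: pivot 6/5 → sign +
step 3: pivot -2 → sign −
step 4: pivot 1/6 → sign +
signature = (4, 1, 0)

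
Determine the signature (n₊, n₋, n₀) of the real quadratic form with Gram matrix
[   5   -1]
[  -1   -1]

step 0: pivot 5 → sign +
step 1: pivot -6/5 → sign −
signature = (1, 1, 0)

Answer: (1, 1, 0)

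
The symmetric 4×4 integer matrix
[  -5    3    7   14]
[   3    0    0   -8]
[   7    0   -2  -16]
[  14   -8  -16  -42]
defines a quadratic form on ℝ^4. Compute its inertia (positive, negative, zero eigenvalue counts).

Answer: (2, 2, 0)

Derivation:
step 0: pivot -5 → sign −
step 1: pivot 9/5 → sign +
step 2: pivot -2 → sign −
step 3: pivot 2/3 → sign +
signature = (2, 2, 0)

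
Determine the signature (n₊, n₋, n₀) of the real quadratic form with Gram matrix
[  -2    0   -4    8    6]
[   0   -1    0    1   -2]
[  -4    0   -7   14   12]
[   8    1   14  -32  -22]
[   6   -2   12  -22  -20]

Answer: (2, 3, 0)

Derivation:
step 0: pivot -2 → sign −
step 1: pivot -1 → sign −
step 2: pivot 1 → sign +
step 3: pivot -3 → sign −
step 4: pivot 2 → sign +
signature = (2, 3, 0)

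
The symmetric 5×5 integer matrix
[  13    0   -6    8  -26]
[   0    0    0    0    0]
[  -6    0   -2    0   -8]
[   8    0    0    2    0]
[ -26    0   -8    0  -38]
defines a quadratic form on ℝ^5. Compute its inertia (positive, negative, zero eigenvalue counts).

step 0: pivot 13 → sign +
step 1: pivot -62/13 → sign −
step 2: pivot -2/31 → sign −
step 3: pivot -2 → sign −
step 4: row/col 4 already zero → sign 0
signature = (1, 3, 1)

Answer: (1, 3, 1)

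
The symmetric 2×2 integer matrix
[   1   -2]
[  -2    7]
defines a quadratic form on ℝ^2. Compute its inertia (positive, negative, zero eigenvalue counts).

Answer: (2, 0, 0)

Derivation:
step 0: pivot 1 → sign +
step 1: pivot 3 → sign +
signature = (2, 0, 0)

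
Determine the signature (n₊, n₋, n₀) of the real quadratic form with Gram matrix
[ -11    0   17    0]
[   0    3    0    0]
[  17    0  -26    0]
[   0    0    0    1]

step 0: pivot -11 → sign −
step 1: pivot 3 → sign +
step 2: pivot 3/11 → sign +
step 3: pivot 1 → sign +
signature = (3, 1, 0)

Answer: (3, 1, 0)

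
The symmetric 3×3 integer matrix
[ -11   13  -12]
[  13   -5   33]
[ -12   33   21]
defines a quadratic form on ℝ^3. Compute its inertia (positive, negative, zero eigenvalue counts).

Answer: (1, 2, 0)

Derivation:
step 0: pivot -11 → sign −
step 1: pivot 114/11 → sign +
step 2: pivot -3/38 → sign −
signature = (1, 2, 0)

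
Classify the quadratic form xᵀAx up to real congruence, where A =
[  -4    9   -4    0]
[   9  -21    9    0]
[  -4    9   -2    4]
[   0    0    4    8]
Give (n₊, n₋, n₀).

Answer: (1, 2, 1)

Derivation:
step 0: pivot -4 → sign −
step 1: pivot -3/4 → sign −
step 2: pivot 2 → sign +
step 3: row/col 3 already zero → sign 0
signature = (1, 2, 1)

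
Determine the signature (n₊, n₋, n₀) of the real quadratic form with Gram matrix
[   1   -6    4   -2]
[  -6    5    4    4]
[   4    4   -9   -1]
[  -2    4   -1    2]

step 0: pivot 1 → sign +
step 1: pivot -31 → sign −
step 2: pivot 9/31 → sign +
step 3: pivot -1/9 → sign −
signature = (2, 2, 0)

Answer: (2, 2, 0)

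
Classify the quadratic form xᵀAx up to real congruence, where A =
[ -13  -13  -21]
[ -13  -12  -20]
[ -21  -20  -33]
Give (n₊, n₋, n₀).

step 0: pivot -13 → sign −
step 1: pivot 1 → sign +
step 2: pivot -1/13 → sign −
signature = (1, 2, 0)

Answer: (1, 2, 0)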